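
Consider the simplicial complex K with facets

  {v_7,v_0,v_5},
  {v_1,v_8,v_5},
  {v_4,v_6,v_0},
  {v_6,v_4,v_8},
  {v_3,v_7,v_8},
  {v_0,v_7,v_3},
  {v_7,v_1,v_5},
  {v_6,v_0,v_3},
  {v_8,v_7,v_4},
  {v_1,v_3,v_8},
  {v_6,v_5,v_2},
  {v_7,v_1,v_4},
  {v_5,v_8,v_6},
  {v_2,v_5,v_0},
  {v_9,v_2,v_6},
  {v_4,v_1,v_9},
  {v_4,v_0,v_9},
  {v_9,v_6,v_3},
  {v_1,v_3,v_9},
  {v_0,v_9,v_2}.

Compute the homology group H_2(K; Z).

Order the vertices as v_0 < v_1 < v_2 < v_3 < v_4 < v_5 < v_6 < v_7 < v_8 < v_9. Listing each simplex with vertices in this order, K has dimension 2 with simplices:

  0-simplices (10): [v_0], [v_1], [v_2], [v_3], [v_4], [v_5], [v_6], [v_7], [v_8], [v_9]
  1-simplices (30): (30 of them)
  2-simplices (20): (20 of them)

Hence C_0 ≅ Z^10, C_1 ≅ Z^30, C_2 ≅ Z^20.

The boundary map ∂_1: C_1 → C_0 maps an edge to its endpoints' difference, ∂[p,q] = q − p. For instance
  ∂[v_1,v_8] = [v_8] − [v_1].
The resulting 10×30 matrix has rank 9, and its Smith normal form has invariant factors (1,1,1,1,1,1,1,1,1).

∂_2: C_2 → C_1 sends each 2-simplex [p,q,r] to [q,r] − [p,r] + [p,q]. For instance
  ∂[v_1,v_5,v_8] = [v_5,v_8] − [v_1,v_8] + [v_1,v_5],
  ∂[v_1,v_4,v_7] = [v_4,v_7] − [v_1,v_7] + [v_1,v_4].
This gives a 30×20 integer matrix of rank 20; reducing to Smith normal form yields diagonal entries (1,1,1,1,1,1,1,1,1,1,1,1,1,1,1,1,1,1,1,2).

Now H_k = ker ∂_k / im ∂_{k+1}, so:

  H_2: rank ker ∂_2 − rank ∂_3 = (20 − 20) − 0 = 0, and there is no ∂_3, so H_2 = 0.

(K is a triangulation of the Klein bottle.)

H_2 = 0.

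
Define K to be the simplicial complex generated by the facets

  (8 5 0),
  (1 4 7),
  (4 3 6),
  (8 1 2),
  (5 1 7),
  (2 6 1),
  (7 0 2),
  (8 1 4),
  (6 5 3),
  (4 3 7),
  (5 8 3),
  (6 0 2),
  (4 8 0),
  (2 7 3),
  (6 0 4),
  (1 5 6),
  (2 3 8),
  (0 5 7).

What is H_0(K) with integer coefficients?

H_0 ≅ Z.

K has 9 vertices, 27 edges, 18 triangles.
rank ∂_0 = 0, rank ∂_1 = 8 ⇒ b_0 = 9 − 0 − 8 = 1; all invariant factors of ∂_1 are 1 so no torsion. So H_0 = Z.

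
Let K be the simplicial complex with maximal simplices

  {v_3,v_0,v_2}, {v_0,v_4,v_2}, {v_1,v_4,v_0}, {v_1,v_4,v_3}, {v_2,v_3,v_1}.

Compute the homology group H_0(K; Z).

H_0 = Z.

K has 5 vertices, 10 edges, 5 triangles.
rank ∂_0 = 0, rank ∂_1 = 4 ⇒ b_0 = 5 − 0 − 4 = 1; all invariant factors of ∂_1 are 1 so no torsion. So H_0 ≅ Z.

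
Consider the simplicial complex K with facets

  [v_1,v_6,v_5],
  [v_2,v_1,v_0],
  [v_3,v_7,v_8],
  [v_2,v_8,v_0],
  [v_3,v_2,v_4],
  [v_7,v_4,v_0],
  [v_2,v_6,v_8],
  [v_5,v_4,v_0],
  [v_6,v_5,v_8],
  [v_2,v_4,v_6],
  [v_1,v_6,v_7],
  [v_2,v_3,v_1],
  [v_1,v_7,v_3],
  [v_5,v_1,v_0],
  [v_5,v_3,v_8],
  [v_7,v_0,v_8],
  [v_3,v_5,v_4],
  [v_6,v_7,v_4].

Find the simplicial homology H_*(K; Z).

H_0 ≅ Z,  H_1 ≅ Z^2,  H_2 ≅ Z.

K has 9 vertices, 27 edges, 18 triangles.
rank ∂_0 = 0, rank ∂_1 = 8 ⇒ b_0 = 9 − 0 − 8 = 1; all invariant factors of ∂_1 are 1 so no torsion. So H_0 = Z.
rank ∂_1 = 8, rank ∂_2 = 17 ⇒ b_1 = 27 − 8 − 17 = 2; all invariant factors of ∂_2 are 1 so no torsion. So H_1 = Z^2.
rank ∂_2 = 17, rank ∂_3 = 0 ⇒ b_2 = 18 − 17 − 0 = 1. So H_2 = Z.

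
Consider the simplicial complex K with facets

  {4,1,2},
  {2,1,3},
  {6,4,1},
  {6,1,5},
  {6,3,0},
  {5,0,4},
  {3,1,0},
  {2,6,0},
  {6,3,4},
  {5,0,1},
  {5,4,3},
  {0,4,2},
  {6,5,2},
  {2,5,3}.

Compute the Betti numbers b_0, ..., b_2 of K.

Take the total order 0 < 1 < 2 < 3 < 4 < 5 < 6 on the vertex set. Then K (dimension 2) consists of the simplices:

  0-simplices (7): [0], [1], [2], [3], [4], [5], [6]
  1-simplices (21): [0,1], [0,2], [0,3], [0,4], [0,5], [0,6], [1,2], [1,3], [1,4], [1,5], [1,6], [2,3], [2,4], [2,5], [2,6], [3,4], [3,5], [3,6], [4,5], [4,6], [5,6]
  2-simplices (14): [0,1,3], [0,1,5], [0,2,4], [0,2,6], [0,3,6], [0,4,5], [1,2,3], [1,2,4], [1,4,6], [1,5,6], [2,3,5], [2,5,6], [3,4,5], [3,4,6]

giving chain groups C_0 ≅ Z^7, C_1 ≅ Z^21, C_2 ≅ Z^14.

∂_1: C_1 → C_0 is given by ∂[p,q] = [q] − [p]. For instance
  ∂[4,6] = [6] − [4].
This gives a 7×21 integer matrix of rank 6; reducing to Smith normal form yields diagonal entries (1,1,1,1,1,1).

Boundary ∂_2: C_2 → C_1 sends each 2-simplex [p,q,r] to [q,r] − [p,r] + [p,q]. For instance
  ∂[1,4,6] = [4,6] − [1,6] + [1,4],
  ∂[3,4,6] = [4,6] − [3,6] + [3,4].
The resulting 21×14 matrix has rank 13, and its Smith normal form has invariant factors (1,1,1,1,1,1,1,1,1,1,1,1,1).

Reading off H_k = ker ∂_k / im ∂_{k+1}:

  H_0: rank C_0 − rank ∂_1 = 7 − 6 = 1, and the invariant factors of ∂_1 are all 1, so H_0 ≅ Z.
  H_1: rank ker ∂_1 − rank ∂_2 = (21 − 6) − 13 = 2, and the invariant factors of ∂_2 are all 1, so H_1 ≅ Z^2.
  H_2: rank ker ∂_2 − rank ∂_3 = (14 − 13) − 0 = 1, and there is no ∂_3, so H_2 ≅ Z.

Hence the Betti numbers are b_0 = 1, b_1 = 2, b_2 = 1.

b_0 = 1, b_1 = 2, b_2 = 1.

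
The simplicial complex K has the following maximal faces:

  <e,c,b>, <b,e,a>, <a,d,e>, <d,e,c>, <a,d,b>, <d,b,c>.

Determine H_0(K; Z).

We work with the vertex ordering a < b < c < d < e. The simplices of K, each written with vertices in increasing order, are:

  0-simplices (5): a, b, c, d, e
  1-simplices (9): ab, ad, ae, bc, bd, be, cd, ce, de
  2-simplices (6): abd, abe, ade, bcd, bce, cde

giving chain groups C_0 ≅ Z^5, C_1 ≅ Z^9, C_2 ≅ Z^6.

∂_1: C_1 → C_0 sends each edge [p,q] (with p < q) to q − p. For instance
  ∂bd = d − b.
The 5×9 boundary matrix has rank 4 and Smith normal form diag(1,1,1,1).

∂_2: C_2 → C_1 sends each 2-simplex [p,q,r] to [q,r] − [p,r] + [p,q]. For instance
  ∂ade = de − ae + ad,
  ∂bce = ce − be + bc.
As a 9×6 matrix over Z this has rank 5, with invariant factors (1,1,1,1,1).

From H_k ≅ ker(∂_k) / im(∂_{k+1}) we obtain:

  H_0: rank C_0 − rank ∂_1 = 5 − 4 = 1, and the invariant factors of ∂_1 are all 1, so H_0 = Z.

H_0 = Z.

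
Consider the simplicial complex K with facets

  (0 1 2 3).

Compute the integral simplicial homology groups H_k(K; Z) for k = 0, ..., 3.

Take the total order 0 < 1 < 2 < 3 on the vertex set. Then K (dimension 3) consists of the simplices:

  0-simplices (4): [0], [1], [2], [3]
  1-simplices (6): [0,1], [0,2], [0,3], [1,2], [1,3], [2,3]
  2-simplices (4): [0,1,2], [0,1,3], [0,2,3], [1,2,3]
  3-simplices (1): [0,1,2,3]

so the chain groups are C_0 ≅ Z^4, C_1 ≅ Z^6, C_2 ≅ Z^4, C_3 ≅ Z^1.

Boundary ∂_1: C_1 → C_0 maps an edge to its endpoints' difference, ∂[p,q] = q − p. For instance
  ∂[2,3] = [3] − [2].
The resulting 4×6 matrix has rank 3, and its Smith normal form has invariant factors (1,1,1).

∂_2: C_2 → C_1 sends each 2-simplex [p,q,r] to [q,r] − [p,r] + [p,q]. For instance
  ∂[1,2,3] = [2,3] − [1,3] + [1,2],
  ∂[0,2,3] = [2,3] − [0,3] + [0,2].
As a 6×4 matrix over Z this has rank 3, with invariant factors (1,1,1).

The boundary map ∂_3: C_3 → C_2 sends each 3-simplex σ to the alternating sum Σ_i (−1)^i (σ with its i-th vertex removed). For instance
  ∂[0,1,2,3] = [1,2,3] − [0,2,3] + [0,1,3] − [0,1,2].
This gives a 4×1 integer matrix of rank 1; reducing to Smith normal form yields diagonal entries (1).

Reading off H_k = ker ∂_k / im ∂_{k+1}:

  H_0: rank C_0 − rank ∂_1 = 4 − 3 = 1, and the invariant factors of ∂_1 are all 1, so H_0 ≅ Z.
  H_1: rank ker ∂_1 − rank ∂_2 = (6 − 3) − 3 = 0, and the invariant factors of ∂_2 are all 1, so H_1 ≅ 0.
  H_2: rank ker ∂_2 − rank ∂_3 = (4 − 3) − 1 = 0, and the invariant factors of ∂_3 are all 1, so H_2 ≅ 0.
  H_3: rank ker ∂_3 − rank ∂_4 = (1 − 1) − 0 = 0, and there is no ∂_4, so H_3 ≅ 0.

(K is a triangulation of the 3-simplex.)

H_0 ≅ Z,  H_1 = 0,  H_2 = 0,  H_3 = 0.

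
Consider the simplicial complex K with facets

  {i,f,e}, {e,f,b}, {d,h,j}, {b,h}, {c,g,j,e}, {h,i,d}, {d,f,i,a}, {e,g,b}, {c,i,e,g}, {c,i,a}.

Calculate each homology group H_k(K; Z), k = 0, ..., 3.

We work with the vertex ordering a < b < c < d < e < f < g < h < i < j. The simplices of K, each written with vertices in increasing order, are:

  0-simplices (10): a, b, c, d, e, f, g, h, i, j
  1-simplices (25): ac, ad, af, ai, be, bf, bg, bh, ce, cg, ci, cj, df, dh, di, dj, ef, eg, ei, ej, fi, gi, gj, hi, hj
  2-simplices (17): aci, adf, adi, afi, bef, beg, ceg, cei, cej, cgi, cgj, dfi, dhi, dhj, efi, egi, egj
  3-simplices (3): adfi, cegi, cegj

Hence C_0 ≅ Z^10, C_1 ≅ Z^25, C_2 ≅ Z^17, C_3 ≅ Z^3.

The boundary map ∂_1: C_1 → C_0 maps an edge to its endpoints' difference, ∂[p,q] = q − p. For instance
  ∂bh = h − b.
As a 10×25 matrix over Z this has rank 9, with invariant factors (1,1,1,1,1,1,1,1,1).

The boundary map ∂_2: C_2 → C_1 acts by ∂[p,q,r] = [q,r] − [p,r] + [p,q]. For instance
  ∂dfi = fi − di + df,
  ∂adf = df − af + ad.
The resulting 25×17 matrix has rank 14, and its Smith normal form has invariant factors (1,1,1,1,1,1,1,1,1,1,1,1,1,1).

The boundary map ∂_3: C_3 → C_2 sends each 3-simplex σ to the alternating sum Σ_i (−1)^i (σ with its i-th vertex removed). For instance
  ∂cegj = egj − cgj + cej − ceg,
  ∂adfi = dfi − afi + adi − adf.
This gives a 17×3 integer matrix of rank 3; reducing to Smith normal form yields diagonal entries (1,1,1).

Computing H_k = (kernel of ∂_k) / (image of ∂_{k+1}):

  H_0: rank C_0 − rank ∂_1 = 10 − 9 = 1, and the invariant factors of ∂_1 are all 1, so H_0 = Z.
  H_1: rank ker ∂_1 − rank ∂_2 = (25 − 9) − 14 = 2, and the invariant factors of ∂_2 are all 1, so H_1 = Z^2.
  H_2: rank ker ∂_2 − rank ∂_3 = (17 − 14) − 3 = 0, and the invariant factors of ∂_3 are all 1, so H_2 = 0.
  H_3: rank ker ∂_3 − rank ∂_4 = (3 − 3) − 0 = 0, and there is no ∂_4, so H_3 = 0.

H_0 ≅ Z,  H_1 ≅ Z^2,  H_2 = 0,  H_3 = 0.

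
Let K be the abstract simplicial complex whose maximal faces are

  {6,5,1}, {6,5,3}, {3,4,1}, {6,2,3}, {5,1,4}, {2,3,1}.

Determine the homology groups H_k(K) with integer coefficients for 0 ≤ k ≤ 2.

Take the total order 1 < 2 < 3 < 4 < 5 < 6 on the vertex set. Then K (dimension 2) consists of the simplices:

  0-simplices (6): [1], [2], [3], [4], [5], [6]
  1-simplices (12): [1,2], [1,3], [1,4], [1,5], [1,6], [2,3], [2,6], [3,4], [3,5], [3,6], [4,5], [5,6]
  2-simplices (6): [1,2,3], [1,3,4], [1,4,5], [1,5,6], [2,3,6], [3,5,6]

Hence C_0 ≅ Z^6, C_1 ≅ Z^12, C_2 ≅ Z^6.

∂_1: C_1 → C_0 maps an edge to its endpoints' difference, ∂[p,q] = q − p. For instance
  ∂[1,4] = [4] − [1].
As a 6×12 matrix over Z this has rank 5, with invariant factors (1,1,1,1,1).

Boundary ∂_2: C_2 → C_1 acts by ∂[p,q,r] = [q,r] − [p,r] + [p,q]. For instance
  ∂[1,4,5] = [4,5] − [1,5] + [1,4],
  ∂[3,5,6] = [5,6] − [3,6] + [3,5].
This gives a 12×6 integer matrix of rank 6; reducing to Smith normal form yields diagonal entries (1,1,1,1,1,1).

Reading off H_k = ker ∂_k / im ∂_{k+1}:

  H_0: rank C_0 − rank ∂_1 = 6 − 5 = 1, and the invariant factors of ∂_1 are all 1, so H_0 ≅ Z.
  H_1: rank ker ∂_1 − rank ∂_2 = (12 − 5) − 6 = 1, and the invariant factors of ∂_2 are all 1, so H_1 ≅ Z.
  H_2: rank ker ∂_2 − rank ∂_3 = (6 − 6) − 0 = 0, and there is no ∂_3, so H_2 ≅ 0.

As a check, the Euler characteristic is 6 − 12 + 6 = 0, which agrees with 1 − 1 + 0 = 0.
(K is a triangulation of the cylinder S^1 x I.)

H_0 = Z,  H_1 = Z,  H_2 = 0.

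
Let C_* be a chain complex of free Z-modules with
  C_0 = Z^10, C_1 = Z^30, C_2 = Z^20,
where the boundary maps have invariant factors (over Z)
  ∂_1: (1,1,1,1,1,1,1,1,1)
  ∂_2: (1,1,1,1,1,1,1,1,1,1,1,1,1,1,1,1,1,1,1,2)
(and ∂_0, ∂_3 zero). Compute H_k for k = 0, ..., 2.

H_0 ≅ Z,  H_1 ≅ Z ⊕ Z/2Z,  H_2 = 0.

H_0: b_0 = 10 − 0 − 9 = 1; torsion from ∂_1 factors > 1: none. So H_0 ≅ Z.
H_1: b_1 = 30 − 9 − 20 = 1; torsion from ∂_2 factors > 1: [2]. So H_1 ≅ Z ⊕ Z/2Z.
H_2: b_2 = 20 − 20 − 0 = 0; torsion from ∂_3 factors > 1: none. So H_2 ≅ 0.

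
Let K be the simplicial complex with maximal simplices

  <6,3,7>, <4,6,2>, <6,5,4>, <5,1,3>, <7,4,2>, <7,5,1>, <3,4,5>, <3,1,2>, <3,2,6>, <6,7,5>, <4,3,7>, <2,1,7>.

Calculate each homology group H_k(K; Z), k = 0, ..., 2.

H_0 = Z,  H_1 = Z/2Z,  H_2 = 0.

Take the total order 1 < 2 < 3 < 4 < 5 < 6 < 7 on the vertex set. Then K (dimension 2) consists of the simplices:

  0-simplices (7): [1], [2], [3], [4], [5], [6], [7]
  1-simplices (18): [1,2], [1,3], [1,5], [1,7], [2,3], [2,4], [2,6], [2,7], [3,4], [3,5], [3,6], [3,7], [4,5], [4,6], [4,7], [5,6], [5,7], [6,7]
  2-simplices (12): [1,2,3], [1,2,7], [1,3,5], [1,5,7], [2,3,6], [2,4,6], [2,4,7], [3,4,5], [3,4,7], [3,6,7], [4,5,6], [5,6,7]

Hence C_0 ≅ Z^7, C_1 ≅ Z^18, C_2 ≅ Z^12.

∂_1: C_1 → C_0 maps an edge to its endpoints' difference, ∂[p,q] = q − p. For instance
  ∂[1,3] = [3] − [1].
This gives a 7×18 integer matrix of rank 6; reducing to Smith normal form yields diagonal entries (1,1,1,1,1,1).

The boundary map ∂_2: C_2 → C_1 maps a triangle to the signed sum of its edges. For instance
  ∂[1,3,5] = [3,5] − [1,5] + [1,3],
  ∂[1,2,3] = [2,3] − [1,3] + [1,2].
This gives a 18×12 integer matrix of rank 12; reducing to Smith normal form yields diagonal entries (1,1,1,1,1,1,1,1,1,1,1,2).

Computing H_k = (kernel of ∂_k) / (image of ∂_{k+1}):

  H_0: rank C_0 − rank ∂_1 = 7 − 6 = 1, and the invariant factors of ∂_1 are all 1, so H_0 ≅ Z.
  H_1: rank ker ∂_1 − rank ∂_2 = (18 − 6) − 12 = 0, and ∂_2 has invariant factor 2 > 1, so H_1 ≅ Z/2Z.
  H_2: rank ker ∂_2 − rank ∂_3 = (12 − 12) − 0 = 0, and there is no ∂_3, so H_2 ≅ 0.

As a check, the Euler characteristic is 7 − 18 + 12 = 1, which agrees with 1 − 0 + 0 = 1.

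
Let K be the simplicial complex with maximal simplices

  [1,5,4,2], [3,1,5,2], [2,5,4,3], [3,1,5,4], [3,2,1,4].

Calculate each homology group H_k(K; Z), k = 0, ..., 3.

Take the total order 1 < 2 < 3 < 4 < 5 on the vertex set. Then K (dimension 3) consists of the simplices:

  0-simplices (5): [1], [2], [3], [4], [5]
  1-simplices (10): [1,2], [1,3], [1,4], [1,5], [2,3], [2,4], [2,5], [3,4], [3,5], [4,5]
  2-simplices (10): [1,2,3], [1,2,4], [1,2,5], [1,3,4], [1,3,5], [1,4,5], [2,3,4], [2,3,5], [2,4,5], [3,4,5]
  3-simplices (5): [1,2,3,4], [1,2,3,5], [1,2,4,5], [1,3,4,5], [2,3,4,5]

so the chain groups are C_0 ≅ Z^5, C_1 ≅ Z^10, C_2 ≅ Z^10, C_3 ≅ Z^5.

The boundary map ∂_1: C_1 → C_0 is given by ∂[p,q] = [q] − [p]. For instance
  ∂[1,3] = [3] − [1].
As a 5×10 matrix over Z this has rank 4, with invariant factors (1,1,1,1).

Boundary ∂_2: C_2 → C_1 sends each 2-simplex [p,q,r] to [q,r] − [p,r] + [p,q]. For instance
  ∂[3,4,5] = [4,5] − [3,5] + [3,4],
  ∂[1,4,5] = [4,5] − [1,5] + [1,4].
The 10×10 boundary matrix has rank 6 and Smith normal form diag(1,1,1,1,1,1).

∂_3: C_3 → C_2 sends each 3-simplex σ to the alternating sum Σ_i (−1)^i (σ with its i-th vertex removed). For instance
  ∂[1,2,3,5] = [2,3,5] − [1,3,5] + [1,2,5] − [1,2,3],
  ∂[1,2,3,4] = [2,3,4] − [1,3,4] + [1,2,4] − [1,2,3].
As a 10×5 matrix over Z this has rank 4, with invariant factors (1,1,1,1).

Reading off H_k = ker ∂_k / im ∂_{k+1}:

  H_0: rank C_0 − rank ∂_1 = 5 − 4 = 1, and the invariant factors of ∂_1 are all 1, so H_0 ≅ Z.
  H_1: rank ker ∂_1 − rank ∂_2 = (10 − 4) − 6 = 0, and the invariant factors of ∂_2 are all 1, so H_1 ≅ 0.
  H_2: rank ker ∂_2 − rank ∂_3 = (10 − 6) − 4 = 0, and the invariant factors of ∂_3 are all 1, so H_2 ≅ 0.
  H_3: rank ker ∂_3 − rank ∂_4 = (5 − 4) − 0 = 1, and there is no ∂_4, so H_3 ≅ Z.

(K is a triangulation of the 3-sphere S^3.)

H_0 = Z,  H_1 = 0,  H_2 = 0,  H_3 = Z.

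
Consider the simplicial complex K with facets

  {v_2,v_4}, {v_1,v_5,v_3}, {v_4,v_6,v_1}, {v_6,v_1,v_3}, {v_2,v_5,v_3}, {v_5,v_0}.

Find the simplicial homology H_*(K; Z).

Take the total order v_0 < v_1 < v_2 < v_3 < v_4 < v_5 < v_6 on the vertex set. Then K (dimension 2) consists of the simplices:

  0-simplices (7): [v_0], [v_1], [v_2], [v_3], [v_4], [v_5], [v_6]
  1-simplices (11): [v_0,v_5], [v_1,v_3], [v_1,v_4], [v_1,v_5], [v_1,v_6], [v_2,v_3], [v_2,v_4], [v_2,v_5], [v_3,v_5], [v_3,v_6], [v_4,v_6]
  2-simplices (4): [v_1,v_3,v_5], [v_1,v_3,v_6], [v_1,v_4,v_6], [v_2,v_3,v_5]

Hence C_0 ≅ Z^7, C_1 ≅ Z^11, C_2 ≅ Z^4.

∂_1: C_1 → C_0 is given by ∂[p,q] = [q] − [p]. For instance
  ∂[v_1,v_4] = [v_4] − [v_1].
This gives a 7×11 integer matrix of rank 6; reducing to Smith normal form yields diagonal entries (1,1,1,1,1,1).

The boundary map ∂_2: C_2 → C_1 acts by ∂[p,q,r] = [q,r] − [p,r] + [p,q]. For instance
  ∂[v_1,v_4,v_6] = [v_4,v_6] − [v_1,v_6] + [v_1,v_4],
  ∂[v_1,v_3,v_5] = [v_3,v_5] − [v_1,v_5] + [v_1,v_3].
This gives a 11×4 integer matrix of rank 4; reducing to Smith normal form yields diagonal entries (1,1,1,1).

From H_k ≅ ker(∂_k) / im(∂_{k+1}) we obtain:

  H_0: rank C_0 − rank ∂_1 = 7 − 6 = 1, and the invariant factors of ∂_1 are all 1, so H_0 ≅ Z.
  H_1: rank ker ∂_1 − rank ∂_2 = (11 − 6) − 4 = 1, and the invariant factors of ∂_2 are all 1, so H_1 ≅ Z.
  H_2: rank ker ∂_2 − rank ∂_3 = (4 − 4) − 0 = 0, and there is no ∂_3, so H_2 ≅ 0.

H_0 = Z,  H_1 = Z,  H_2 = 0.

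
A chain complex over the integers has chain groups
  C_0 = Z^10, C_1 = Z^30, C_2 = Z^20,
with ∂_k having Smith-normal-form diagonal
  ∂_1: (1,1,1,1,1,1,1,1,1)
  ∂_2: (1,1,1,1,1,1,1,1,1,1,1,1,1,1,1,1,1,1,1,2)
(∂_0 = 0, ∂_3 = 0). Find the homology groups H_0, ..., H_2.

H_0 = Z,  H_1 = Z ⊕ Z/2Z,  H_2 = 0.

H_0: b_0 = 10 − 0 − 9 = 1; torsion from ∂_1 factors > 1: none. So H_0 = Z.
H_1: b_1 = 30 − 9 − 20 = 1; torsion from ∂_2 factors > 1: [2]. So H_1 = Z ⊕ Z/2Z.
H_2: b_2 = 20 − 20 − 0 = 0; torsion from ∂_3 factors > 1: none. So H_2 = 0.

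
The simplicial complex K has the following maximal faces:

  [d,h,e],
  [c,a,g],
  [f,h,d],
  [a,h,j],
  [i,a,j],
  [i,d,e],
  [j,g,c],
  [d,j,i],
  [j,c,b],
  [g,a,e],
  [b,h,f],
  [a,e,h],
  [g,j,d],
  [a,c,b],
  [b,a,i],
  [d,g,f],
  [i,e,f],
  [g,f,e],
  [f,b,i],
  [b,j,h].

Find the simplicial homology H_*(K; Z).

H_0 = Z,  H_1 = Z ⊕ Z/2,  H_2 = 0.

We work with the vertex ordering a < b < c < d < e < f < g < h < i < j. The simplices of K, each written with vertices in increasing order, are:

  0-simplices (10): a, b, c, d, e, f, g, h, i, j
  1-simplices (30): ab, ac, ae, ag, ah, ai, aj, bc, bf, bh, bi, bj, cg, cj, de, df, dg, dh, di, dj, ef, eg, eh, ei, fg, fh, fi, gj, hj, ij
  2-simplices (20): abc, abi, acg, aeg, aeh, ahj, aij, bcj, bfh, bfi, bhj, cgj, deh, dei, dfg, dfh, dgj, dij, efg, efi

so the chain groups are C_0 ≅ Z^10, C_1 ≅ Z^30, C_2 ≅ Z^20.

The boundary map ∂_1: C_1 → C_0 is given by ∂[p,q] = [q] − [p].
The 10×30 boundary matrix has rank 9 and Smith normal form diag(1,1,1,1,1,1,1,1,1).

∂_2: C_2 → C_1 sends each 2-simplex [p,q,r] to [q,r] − [p,r] + [p,q]. For instance
  ∂efg = fg − eg + ef,
  ∂efi = fi − ei + ef.
As a 30×20 matrix over Z this has rank 20, with invariant factors (1,1,1,1,1,1,1,1,1,1,1,1,1,1,1,1,1,1,1,2).

Computing H_k = (kernel of ∂_k) / (image of ∂_{k+1}):

  H_0: rank C_0 − rank ∂_1 = 10 − 9 = 1, and the invariant factors of ∂_1 are all 1, so H_0 ≅ Z.
  H_1: rank ker ∂_1 − rank ∂_2 = (30 − 9) − 20 = 1, and ∂_2 has invariant factor 2 > 1, so H_1 ≅ Z ⊕ Z/2.
  H_2: rank ker ∂_2 − rank ∂_3 = (20 − 20) − 0 = 0, and there is no ∂_3, so H_2 ≅ 0.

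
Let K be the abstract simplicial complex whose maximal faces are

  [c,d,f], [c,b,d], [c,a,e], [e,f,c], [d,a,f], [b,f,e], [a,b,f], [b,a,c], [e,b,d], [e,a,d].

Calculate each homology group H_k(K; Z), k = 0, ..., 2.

Fix the vertex order a < b < c < d < e < f and write every simplex with vertices in increasing order. Then dim K = 2 and the simplices of K are:

  0-simplices (6): a, b, c, d, e, f
  1-simplices (15): ab, ac, ad, ae, af, bc, bd, be, bf, cd, ce, cf, de, df, ef
  2-simplices (10): abc, abf, ace, ade, adf, bcd, bde, bef, cdf, cef

so the chain groups are C_0 ≅ Z^6, C_1 ≅ Z^15, C_2 ≅ Z^10.

∂_1: C_1 → C_0 sends each edge [p,q] (with p < q) to q − p.
This gives a 6×15 integer matrix of rank 5; reducing to Smith normal form yields diagonal entries (1,1,1,1,1).

∂_2: C_2 → C_1 maps a triangle to the signed sum of its edges. For instance
  ∂bef = ef − bf + be,
  ∂ace = ce − ae + ac.
As a 15×10 matrix over Z this has rank 10, with invariant factors (1,1,1,1,1,1,1,1,1,2).

Reading off H_k = ker ∂_k / im ∂_{k+1}:

  H_0: rank C_0 − rank ∂_1 = 6 − 5 = 1, and the invariant factors of ∂_1 are all 1, so H_0 = Z.
  H_1: rank ker ∂_1 − rank ∂_2 = (15 − 5) − 10 = 0, and ∂_2 has invariant factor 2 > 1, so H_1 = Z/2Z.
  H_2: rank ker ∂_2 − rank ∂_3 = (10 − 10) − 0 = 0, and there is no ∂_3, so H_2 = 0.

H_0 = Z,  H_1 = Z/2Z,  H_2 = 0.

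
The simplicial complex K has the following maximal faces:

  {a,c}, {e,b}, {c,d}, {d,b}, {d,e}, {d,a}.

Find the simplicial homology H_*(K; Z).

H_0 ≅ Z,  H_1 ≅ Z^2.

K has 5 vertices, 6 edges.
rank ∂_0 = 0, rank ∂_1 = 4 ⇒ b_0 = 5 − 0 − 4 = 1; all invariant factors of ∂_1 are 1 so no torsion. So H_0 = Z.
rank ∂_1 = 4, rank ∂_2 = 0 ⇒ b_1 = 6 − 4 − 0 = 2. So H_1 = Z^2.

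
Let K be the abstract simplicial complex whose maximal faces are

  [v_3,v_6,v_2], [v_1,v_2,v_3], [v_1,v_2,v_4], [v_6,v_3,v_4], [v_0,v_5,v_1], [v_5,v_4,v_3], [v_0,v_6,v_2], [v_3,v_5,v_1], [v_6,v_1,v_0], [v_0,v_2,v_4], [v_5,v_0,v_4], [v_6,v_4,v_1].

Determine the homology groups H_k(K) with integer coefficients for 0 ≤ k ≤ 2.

Fix the vertex order v_0 < v_1 < v_2 < v_3 < v_4 < v_5 < v_6 and write every simplex with vertices in increasing order. Then dim K = 2 and the simplices of K are:

  0-simplices (7): [v_0], [v_1], [v_2], [v_3], [v_4], [v_5], [v_6]
  1-simplices (18): (18 of them)
  2-simplices (12): (12 of them)

giving chain groups C_0 ≅ Z^7, C_1 ≅ Z^18, C_2 ≅ Z^12.

Boundary ∂_1: C_1 → C_0 maps an edge to its endpoints' difference, ∂[p,q] = q − p. For instance
  ∂[v_1,v_6] = [v_6] − [v_1].
The 7×18 boundary matrix has rank 6 and Smith normal form diag(1,1,1,1,1,1).

Boundary ∂_2: C_2 → C_1 sends each 2-simplex [p,q,r] to [q,r] − [p,r] + [p,q]. For instance
  ∂[v_0,v_2,v_6] = [v_2,v_6] − [v_0,v_6] + [v_0,v_2],
  ∂[v_1,v_2,v_3] = [v_2,v_3] − [v_1,v_3] + [v_1,v_2].
The 18×12 boundary matrix has rank 12 and Smith normal form diag(1,1,1,1,1,1,1,1,1,1,1,2).

Reading off H_k = ker ∂_k / im ∂_{k+1}:

  H_0: rank C_0 − rank ∂_1 = 7 − 6 = 1, and the invariant factors of ∂_1 are all 1, so H_0 = Z.
  H_1: rank ker ∂_1 − rank ∂_2 = (18 − 6) − 12 = 0, and ∂_2 has invariant factor 2 > 1, so H_1 = Z/2.
  H_2: rank ker ∂_2 − rank ∂_3 = (12 − 12) − 0 = 0, and there is no ∂_3, so H_2 = 0.

(K is a triangulation of the real projective plane RP^2.)

H_0 ≅ Z,  H_1 ≅ Z/2,  H_2 = 0.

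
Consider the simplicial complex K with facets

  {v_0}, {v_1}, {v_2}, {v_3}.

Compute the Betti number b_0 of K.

Fix the vertex order v_0 < v_1 < v_2 < v_3 and write every simplex with vertices in increasing order. Then dim K = 0 and the simplices of K are:

  0-simplices (4): [v_0], [v_1], [v_2], [v_3]

Hence C_0 ≅ Z^4.

Now H_k = ker ∂_k / im ∂_{k+1}, so:

  H_0: rank C_0 − rank ∂_1 = 4 − 0 = 4, and there is no ∂_1, so H_0 ≅ Z^4.

Hence the Betti numbers are b_0 = 4.

b_0 = 4.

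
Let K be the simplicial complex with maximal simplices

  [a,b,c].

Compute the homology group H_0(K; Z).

H_0 ≅ Z.

Take the total order a < b < c on the vertex set. Then K (dimension 2) consists of the simplices:

  0-simplices (3): a, b, c
  1-simplices (3): ab, ac, bc
  2-simplices (1): abc

Hence C_0 ≅ Z^3, C_1 ≅ Z^3, C_2 ≅ Z^1.

∂_1: C_1 → C_0 is given by ∂[p,q] = [q] − [p]. For instance
  ∂bc = c − b.
This gives a 3×3 integer matrix of rank 2; reducing to Smith normal form yields diagonal entries (1,1).

∂_2: C_2 → C_1 acts by ∂[p,q,r] = [q,r] − [p,r] + [p,q]. For instance
  ∂abc = bc − ac + ab.
The resulting 3×1 matrix has rank 1, and its Smith normal form has invariant factors (1).

From H_k ≅ ker(∂_k) / im(∂_{k+1}) we obtain:

  H_0: rank C_0 − rank ∂_1 = 3 − 2 = 1, and the invariant factors of ∂_1 are all 1, so H_0 = Z.

(K is a triangulation of the 2-simplex.)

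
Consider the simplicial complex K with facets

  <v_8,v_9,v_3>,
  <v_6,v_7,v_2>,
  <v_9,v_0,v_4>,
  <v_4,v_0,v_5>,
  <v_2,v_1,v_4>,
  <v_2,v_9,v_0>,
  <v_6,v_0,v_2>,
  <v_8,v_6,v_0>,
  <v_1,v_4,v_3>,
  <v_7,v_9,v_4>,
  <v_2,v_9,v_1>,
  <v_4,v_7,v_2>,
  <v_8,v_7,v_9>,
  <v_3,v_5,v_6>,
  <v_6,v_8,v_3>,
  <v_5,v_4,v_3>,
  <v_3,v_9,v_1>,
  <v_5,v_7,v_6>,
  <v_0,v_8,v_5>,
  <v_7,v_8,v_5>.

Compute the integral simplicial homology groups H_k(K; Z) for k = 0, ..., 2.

Order the vertices as v_0 < v_1 < v_2 < v_3 < v_4 < v_5 < v_6 < v_7 < v_8 < v_9. Listing each simplex with vertices in this order, K has dimension 2 with simplices:

  0-simplices (10): [v_0], [v_1], [v_2], [v_3], [v_4], [v_5], [v_6], [v_7], [v_8], [v_9]
  1-simplices (30): (30 of them)
  2-simplices (20): (20 of them)

so the chain groups are C_0 ≅ Z^10, C_1 ≅ Z^30, C_2 ≅ Z^20.

Boundary ∂_1: C_1 → C_0 is given by ∂[p,q] = [q] − [p].
As a 10×30 matrix over Z this has rank 9, with invariant factors (1,1,1,1,1,1,1,1,1).

∂_2: C_2 → C_1 acts by ∂[p,q,r] = [q,r] − [p,r] + [p,q]. For instance
  ∂[v_1,v_2,v_4] = [v_2,v_4] − [v_1,v_4] + [v_1,v_2],
  ∂[v_3,v_4,v_5] = [v_4,v_5] − [v_3,v_5] + [v_3,v_4].
As a 30×20 matrix over Z this has rank 20, with invariant factors (1,1,1,1,1,1,1,1,1,1,1,1,1,1,1,1,1,1,1,2).

Computing H_k = (kernel of ∂_k) / (image of ∂_{k+1}):

  H_0: rank C_0 − rank ∂_1 = 10 − 9 = 1, and the invariant factors of ∂_1 are all 1, so H_0 = Z.
  H_1: rank ker ∂_1 − rank ∂_2 = (30 − 9) − 20 = 1, and ∂_2 has invariant factor 2 > 1, so H_1 = Z × Z/2.
  H_2: rank ker ∂_2 − rank ∂_3 = (20 − 20) − 0 = 0, and there is no ∂_3, so H_2 = 0.

(K is a triangulation of the Klein bottle.)

H_0 ≅ Z,  H_1 ≅ Z × Z/2,  H_2 = 0.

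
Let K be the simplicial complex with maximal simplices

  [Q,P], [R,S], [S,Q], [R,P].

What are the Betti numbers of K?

b_0 = 1, b_1 = 1.

K has 4 vertices, 4 edges.
rank ∂_0 = 0, rank ∂_1 = 3 ⇒ b_0 = 4 − 0 − 3 = 1; all invariant factors of ∂_1 are 1 so no torsion. So H_0 ≅ Z.
rank ∂_1 = 3, rank ∂_2 = 0 ⇒ b_1 = 4 − 3 − 0 = 1. So H_1 ≅ Z.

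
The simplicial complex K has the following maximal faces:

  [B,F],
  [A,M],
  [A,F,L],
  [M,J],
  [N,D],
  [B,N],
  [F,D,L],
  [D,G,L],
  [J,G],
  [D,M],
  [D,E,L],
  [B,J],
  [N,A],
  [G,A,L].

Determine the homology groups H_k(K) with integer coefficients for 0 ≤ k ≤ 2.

We work with the vertex ordering A < B < D < E < F < G < J < L < M < N. The simplices of K, each written with vertices in increasing order, are:

  0-simplices (10): A, B, D, E, F, G, J, L, M, N
  1-simplices (19): AF, AG, AL, AM, AN, BF, BJ, BN, DE, DF, DG, DL, DM, DN, EL, FL, GJ, GL, JM
  2-simplices (5): AFL, AGL, DEL, DFL, DGL

giving chain groups C_0 ≅ Z^10, C_1 ≅ Z^19, C_2 ≅ Z^5.

Boundary ∂_1: C_1 → C_0 is given by ∂[p,q] = [q] − [p]. For instance
  ∂FL = L − F.
As a 10×19 matrix over Z this has rank 9, with invariant factors (1,1,1,1,1,1,1,1,1).

∂_2: C_2 → C_1 sends each 2-simplex [p,q,r] to [q,r] − [p,r] + [p,q]. For instance
  ∂DGL = GL − DL + DG,
  ∂AFL = FL − AL + AF.
The resulting 19×5 matrix has rank 5, and its Smith normal form has invariant factors (1,1,1,1,1).

From H_k ≅ ker(∂_k) / im(∂_{k+1}) we obtain:

  H_0: rank C_0 − rank ∂_1 = 10 − 9 = 1, and the invariant factors of ∂_1 are all 1, so H_0 = Z.
  H_1: rank ker ∂_1 − rank ∂_2 = (19 − 9) − 5 = 5, and the invariant factors of ∂_2 are all 1, so H_1 = Z^5.
  H_2: rank ker ∂_2 − rank ∂_3 = (5 − 5) − 0 = 0, and there is no ∂_3, so H_2 = 0.

As a check, the Euler characteristic is 10 − 19 + 5 = -4, which agrees with 1 − 5 + 0 = -4.

H_0 ≅ Z,  H_1 ≅ Z^5,  H_2 = 0.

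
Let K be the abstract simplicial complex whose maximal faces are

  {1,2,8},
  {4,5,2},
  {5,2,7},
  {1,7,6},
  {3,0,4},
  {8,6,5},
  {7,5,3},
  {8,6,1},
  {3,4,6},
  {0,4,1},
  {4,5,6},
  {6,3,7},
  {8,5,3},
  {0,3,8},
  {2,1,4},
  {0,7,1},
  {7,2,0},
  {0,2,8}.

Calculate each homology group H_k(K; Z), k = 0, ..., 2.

We work with the vertex ordering 0 < 1 < 2 < 3 < 4 < 5 < 6 < 7 < 8. The simplices of K, each written with vertices in increasing order, are:

  0-simplices (9): [0], [1], [2], [3], [4], [5], [6], [7], [8]
  1-simplices (27): (27 of them)
  2-simplices (18): [0,1,4], [0,1,7], [0,2,7], [0,2,8], [0,3,4], [0,3,8], [1,2,4], [1,2,8], [1,6,7], [1,6,8], [2,4,5], [2,5,7], [3,4,6], [3,5,7], [3,5,8], [3,6,7], [4,5,6], [5,6,8]

Hence C_0 ≅ Z^9, C_1 ≅ Z^27, C_2 ≅ Z^18.

The boundary map ∂_1: C_1 → C_0 sends each edge [p,q] (with p < q) to q − p.
This gives a 9×27 integer matrix of rank 8; reducing to Smith normal form yields diagonal entries (1,1,1,1,1,1,1,1).

Boundary ∂_2: C_2 → C_1 sends each 2-simplex [p,q,r] to [q,r] − [p,r] + [p,q]. For instance
  ∂[0,3,4] = [3,4] − [0,4] + [0,3],
  ∂[0,2,7] = [2,7] − [0,7] + [0,2].
The 27×18 boundary matrix has rank 18 and Smith normal form diag(1,1,1,1,1,1,1,1,1,1,1,1,1,1,1,1,1,2).

Computing H_k = (kernel of ∂_k) / (image of ∂_{k+1}):

  H_0: rank C_0 − rank ∂_1 = 9 − 8 = 1, and the invariant factors of ∂_1 are all 1, so H_0 = Z.
  H_1: rank ker ∂_1 − rank ∂_2 = (27 − 8) − 18 = 1, and ∂_2 has invariant factor 2 > 1, so H_1 = Z ⊕ Z_2.
  H_2: rank ker ∂_2 − rank ∂_3 = (18 − 18) − 0 = 0, and there is no ∂_3, so H_2 = 0.

As a check, the Euler characteristic is 9 − 27 + 18 = 0, which agrees with 1 − 1 + 0 = 0.
(K is a triangulation of the Klein bottle.)

H_0 ≅ Z,  H_1 ≅ Z ⊕ Z_2,  H_2 = 0.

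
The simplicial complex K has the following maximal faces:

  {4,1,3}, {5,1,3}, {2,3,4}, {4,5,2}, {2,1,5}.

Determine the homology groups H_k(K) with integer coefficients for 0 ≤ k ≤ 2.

H_0 ≅ Z,  H_1 ≅ Z,  H_2 = 0.

K has 5 vertices, 10 edges, 5 triangles.
rank ∂_0 = 0, rank ∂_1 = 4 ⇒ b_0 = 5 − 0 − 4 = 1; all invariant factors of ∂_1 are 1 so no torsion. So H_0 ≅ Z.
rank ∂_1 = 4, rank ∂_2 = 5 ⇒ b_1 = 10 − 4 − 5 = 1; all invariant factors of ∂_2 are 1 so no torsion. So H_1 ≅ Z.
rank ∂_2 = 5, rank ∂_3 = 0 ⇒ b_2 = 5 − 5 − 0 = 0. So H_2 ≅ 0.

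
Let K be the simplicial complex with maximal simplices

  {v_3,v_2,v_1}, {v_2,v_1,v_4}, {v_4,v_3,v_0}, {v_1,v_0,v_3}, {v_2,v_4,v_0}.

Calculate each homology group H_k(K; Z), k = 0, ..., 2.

H_0 = Z,  H_1 = Z,  H_2 = 0.

Fix the vertex order v_0 < v_1 < v_2 < v_3 < v_4 and write every simplex with vertices in increasing order. Then dim K = 2 and the simplices of K are:

  0-simplices (5): [v_0], [v_1], [v_2], [v_3], [v_4]
  1-simplices (10): [v_0,v_1], [v_0,v_2], [v_0,v_3], [v_0,v_4], [v_1,v_2], [v_1,v_3], [v_1,v_4], [v_2,v_3], [v_2,v_4], [v_3,v_4]
  2-simplices (5): [v_0,v_1,v_3], [v_0,v_2,v_4], [v_0,v_3,v_4], [v_1,v_2,v_3], [v_1,v_2,v_4]

so the chain groups are C_0 ≅ Z^5, C_1 ≅ Z^10, C_2 ≅ Z^5.

∂_1: C_1 → C_0 maps an edge to its endpoints' difference, ∂[p,q] = q − p. For instance
  ∂[v_0,v_3] = [v_3] − [v_0].
The resulting 5×10 matrix has rank 4, and its Smith normal form has invariant factors (1,1,1,1).

The boundary map ∂_2: C_2 → C_1 sends each 2-simplex [p,q,r] to [q,r] − [p,r] + [p,q]. For instance
  ∂[v_0,v_3,v_4] = [v_3,v_4] − [v_0,v_4] + [v_0,v_3],
  ∂[v_0,v_2,v_4] = [v_2,v_4] − [v_0,v_4] + [v_0,v_2].
The 10×5 boundary matrix has rank 5 and Smith normal form diag(1,1,1,1,1).

Computing H_k = (kernel of ∂_k) / (image of ∂_{k+1}):

  H_0: rank C_0 − rank ∂_1 = 5 − 4 = 1, and the invariant factors of ∂_1 are all 1, so H_0 ≅ Z.
  H_1: rank ker ∂_1 − rank ∂_2 = (10 − 4) − 5 = 1, and the invariant factors of ∂_2 are all 1, so H_1 ≅ Z.
  H_2: rank ker ∂_2 − rank ∂_3 = (5 − 5) − 0 = 0, and there is no ∂_3, so H_2 ≅ 0.

As a check, the Euler characteristic is 5 − 10 + 5 = 0, which agrees with 1 − 1 + 0 = 0.
(K is a triangulation of the Möbius band.)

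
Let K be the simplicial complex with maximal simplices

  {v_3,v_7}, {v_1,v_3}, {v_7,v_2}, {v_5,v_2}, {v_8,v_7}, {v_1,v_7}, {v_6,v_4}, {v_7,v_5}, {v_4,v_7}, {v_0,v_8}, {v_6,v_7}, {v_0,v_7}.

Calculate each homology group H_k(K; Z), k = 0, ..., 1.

We work with the vertex ordering v_0 < v_1 < v_2 < v_3 < v_4 < v_5 < v_6 < v_7 < v_8. The simplices of K, each written with vertices in increasing order, are:

  0-simplices (9): [v_0], [v_1], [v_2], [v_3], [v_4], [v_5], [v_6], [v_7], [v_8]
  1-simplices (12): [v_0,v_7], [v_0,v_8], [v_1,v_3], [v_1,v_7], [v_2,v_5], [v_2,v_7], [v_3,v_7], [v_4,v_6], [v_4,v_7], [v_5,v_7], [v_6,v_7], [v_7,v_8]

giving chain groups C_0 ≅ Z^9, C_1 ≅ Z^12.

∂_1: C_1 → C_0 maps an edge to its endpoints' difference, ∂[p,q] = q − p.
This gives a 9×12 integer matrix of rank 8; reducing to Smith normal form yields diagonal entries (1,1,1,1,1,1,1,1).

Reading off H_k = ker ∂_k / im ∂_{k+1}:

  H_0: rank C_0 − rank ∂_1 = 9 − 8 = 1, and the invariant factors of ∂_1 are all 1, so H_0 ≅ Z.
  H_1: rank ker ∂_1 − rank ∂_2 = (12 − 8) − 0 = 4, and there is no ∂_2, so H_1 ≅ Z^4.

As a check, the Euler characteristic is 9 − 12 = -3, which agrees with 1 − 4 = -3.

H_0 = Z,  H_1 = Z^4.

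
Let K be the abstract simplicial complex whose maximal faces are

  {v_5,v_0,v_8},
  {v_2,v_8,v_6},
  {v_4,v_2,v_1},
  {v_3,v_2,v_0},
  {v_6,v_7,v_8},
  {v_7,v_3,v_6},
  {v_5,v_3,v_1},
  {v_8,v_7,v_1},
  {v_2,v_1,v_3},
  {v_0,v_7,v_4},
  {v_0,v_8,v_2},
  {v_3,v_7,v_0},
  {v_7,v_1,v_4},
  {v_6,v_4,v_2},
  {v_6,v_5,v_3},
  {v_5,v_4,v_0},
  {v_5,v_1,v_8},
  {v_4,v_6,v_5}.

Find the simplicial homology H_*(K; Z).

Fix the vertex order v_0 < v_1 < v_2 < v_3 < v_4 < v_5 < v_6 < v_7 < v_8 and write every simplex with vertices in increasing order. Then dim K = 2 and the simplices of K are:

  0-simplices (9): [v_0], [v_1], [v_2], [v_3], [v_4], [v_5], [v_6], [v_7], [v_8]
  1-simplices (27): (27 of them)
  2-simplices (18): (18 of them)

giving chain groups C_0 ≅ Z^9, C_1 ≅ Z^27, C_2 ≅ Z^18.

Boundary ∂_1: C_1 → C_0 maps an edge to its endpoints' difference, ∂[p,q] = q − p.
The 9×27 boundary matrix has rank 8 and Smith normal form diag(1,1,1,1,1,1,1,1).

The boundary map ∂_2: C_2 → C_1 acts by ∂[p,q,r] = [q,r] − [p,r] + [p,q]. For instance
  ∂[v_2,v_6,v_8] = [v_6,v_8] − [v_2,v_8] + [v_2,v_6],
  ∂[v_0,v_2,v_8] = [v_2,v_8] − [v_0,v_8] + [v_0,v_2].
The 27×18 boundary matrix has rank 17 and Smith normal form diag(1,1,1,1,1,1,1,1,1,1,1,1,1,1,1,1,1).

From H_k ≅ ker(∂_k) / im(∂_{k+1}) we obtain:

  H_0: rank C_0 − rank ∂_1 = 9 − 8 = 1, and the invariant factors of ∂_1 are all 1, so H_0 ≅ Z.
  H_1: rank ker ∂_1 − rank ∂_2 = (27 − 8) − 17 = 2, and the invariant factors of ∂_2 are all 1, so H_1 ≅ Z^2.
  H_2: rank ker ∂_2 − rank ∂_3 = (18 − 17) − 0 = 1, and there is no ∂_3, so H_2 ≅ Z.

H_0 = Z,  H_1 = Z^2,  H_2 = Z.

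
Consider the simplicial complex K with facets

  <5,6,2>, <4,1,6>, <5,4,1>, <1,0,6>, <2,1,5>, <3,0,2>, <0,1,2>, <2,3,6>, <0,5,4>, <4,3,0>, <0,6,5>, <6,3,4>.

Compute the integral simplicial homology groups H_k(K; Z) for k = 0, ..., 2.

Take the total order 0 < 1 < 2 < 3 < 4 < 5 < 6 on the vertex set. Then K (dimension 2) consists of the simplices:

  0-simplices (7): [0], [1], [2], [3], [4], [5], [6]
  1-simplices (18): [0,1], [0,2], [0,3], [0,4], [0,5], [0,6], [1,2], [1,4], [1,5], [1,6], [2,3], [2,5], [2,6], [3,4], [3,6], [4,5], [4,6], [5,6]
  2-simplices (12): [0,1,2], [0,1,6], [0,2,3], [0,3,4], [0,4,5], [0,5,6], [1,2,5], [1,4,5], [1,4,6], [2,3,6], [2,5,6], [3,4,6]

so the chain groups are C_0 ≅ Z^7, C_1 ≅ Z^18, C_2 ≅ Z^12.

∂_1: C_1 → C_0 is given by ∂[p,q] = [q] − [p]. For instance
  ∂[3,4] = [4] − [3].
As a 7×18 matrix over Z this has rank 6, with invariant factors (1,1,1,1,1,1).

Boundary ∂_2: C_2 → C_1 maps a triangle to the signed sum of its edges. For instance
  ∂[2,5,6] = [5,6] − [2,6] + [2,5],
  ∂[0,5,6] = [5,6] − [0,6] + [0,5].
The 18×12 boundary matrix has rank 12 and Smith normal form diag(1,1,1,1,1,1,1,1,1,1,1,2).

From H_k ≅ ker(∂_k) / im(∂_{k+1}) we obtain:

  H_0: rank C_0 − rank ∂_1 = 7 − 6 = 1, and the invariant factors of ∂_1 are all 1, so H_0 = Z.
  H_1: rank ker ∂_1 − rank ∂_2 = (18 − 6) − 12 = 0, and ∂_2 has invariant factor 2 > 1, so H_1 = Z/2Z.
  H_2: rank ker ∂_2 − rank ∂_3 = (12 − 12) − 0 = 0, and there is no ∂_3, so H_2 = 0.

(K is a triangulation of the real projective plane RP^2.)

H_0 ≅ Z,  H_1 ≅ Z/2Z,  H_2 = 0.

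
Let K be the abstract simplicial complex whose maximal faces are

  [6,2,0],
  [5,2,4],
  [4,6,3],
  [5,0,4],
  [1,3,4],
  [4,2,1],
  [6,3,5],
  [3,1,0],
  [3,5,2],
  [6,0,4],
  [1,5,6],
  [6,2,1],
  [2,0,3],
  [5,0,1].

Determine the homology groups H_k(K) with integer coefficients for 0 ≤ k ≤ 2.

K has 7 vertices, 21 edges, 14 triangles.
rank ∂_0 = 0, rank ∂_1 = 6 ⇒ b_0 = 7 − 0 − 6 = 1; all invariant factors of ∂_1 are 1 so no torsion. So H_0 ≅ Z.
rank ∂_1 = 6, rank ∂_2 = 13 ⇒ b_1 = 21 − 6 − 13 = 2; all invariant factors of ∂_2 are 1 so no torsion. So H_1 ≅ Z^2.
rank ∂_2 = 13, rank ∂_3 = 0 ⇒ b_2 = 14 − 13 − 0 = 1. So H_2 ≅ Z.

H_0 = Z,  H_1 = Z^2,  H_2 = Z.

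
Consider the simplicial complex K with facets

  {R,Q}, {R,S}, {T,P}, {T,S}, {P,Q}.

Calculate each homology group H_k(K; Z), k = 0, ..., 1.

H_0 ≅ Z,  H_1 ≅ Z.

Take the total order P < Q < R < S < T on the vertex set. Then K (dimension 1) consists of the simplices:

  0-simplices (5): P, Q, R, S, T
  1-simplices (5): PQ, PT, QR, RS, ST

giving chain groups C_0 ≅ Z^5, C_1 ≅ Z^5.

Boundary ∂_1: C_1 → C_0 sends each edge [p,q] (with p < q) to q − p.
This gives a 5×5 integer matrix of rank 4; reducing to Smith normal form yields diagonal entries (1,1,1,1).

Reading off H_k = ker ∂_k / im ∂_{k+1}:

  H_0: rank C_0 − rank ∂_1 = 5 − 4 = 1, and the invariant factors of ∂_1 are all 1, so H_0 ≅ Z.
  H_1: rank ker ∂_1 − rank ∂_2 = (5 − 4) − 0 = 1, and there is no ∂_2, so H_1 ≅ Z.

As a check, the Euler characteristic is 5 − 5 = 0, which agrees with 1 − 1 = 0.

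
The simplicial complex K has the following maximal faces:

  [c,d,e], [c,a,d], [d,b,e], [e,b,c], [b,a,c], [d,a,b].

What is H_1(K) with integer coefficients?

H_1 = 0.

Take the total order a < b < c < d < e on the vertex set. Then K (dimension 2) consists of the simplices:

  0-simplices (5): a, b, c, d, e
  1-simplices (9): ab, ac, ad, bc, bd, be, cd, ce, de
  2-simplices (6): abc, abd, acd, bce, bde, cde

Hence C_0 ≅ Z^5, C_1 ≅ Z^9, C_2 ≅ Z^6.

The boundary map ∂_1: C_1 → C_0 sends each edge [p,q] (with p < q) to q − p. For instance
  ∂ce = e − c.
This gives a 5×9 integer matrix of rank 4; reducing to Smith normal form yields diagonal entries (1,1,1,1).

The boundary map ∂_2: C_2 → C_1 maps a triangle to the signed sum of its edges. For instance
  ∂acd = cd − ad + ac,
  ∂cde = de − ce + cd.
The resulting 9×6 matrix has rank 5, and its Smith normal form has invariant factors (1,1,1,1,1).

Now H_k = ker ∂_k / im ∂_{k+1}, so:

  H_1: rank ker ∂_1 − rank ∂_2 = (9 − 4) − 5 = 0, and the invariant factors of ∂_2 are all 1, so H_1 ≅ 0.

(K is a triangulation of the 2-sphere S^2.)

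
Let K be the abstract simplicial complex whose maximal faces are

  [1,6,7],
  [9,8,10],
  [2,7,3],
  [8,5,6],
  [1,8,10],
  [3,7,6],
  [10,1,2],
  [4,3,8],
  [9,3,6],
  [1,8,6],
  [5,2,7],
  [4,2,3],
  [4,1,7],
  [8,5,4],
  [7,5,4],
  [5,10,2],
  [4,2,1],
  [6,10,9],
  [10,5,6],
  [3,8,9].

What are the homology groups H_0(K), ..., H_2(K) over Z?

H_0 ≅ Z,  H_1 ≅ Z × Z/2,  H_2 = 0.

Order the vertices as 1 < 2 < 3 < 4 < 5 < 6 < 7 < 8 < 9 < 10. Listing each simplex with vertices in this order, K has dimension 2 with simplices:

  0-simplices (10): [1], [2], [3], [4], [5], [6], [7], [8], [9], [10]
  1-simplices (30): (30 of them)
  2-simplices (20): (20 of them)

so the chain groups are C_0 ≅ Z^10, C_1 ≅ Z^30, C_2 ≅ Z^20.

The boundary map ∂_1: C_1 → C_0 sends each edge [p,q] (with p < q) to q − p. For instance
  ∂[1,2] = [2] − [1].
The 10×30 boundary matrix has rank 9 and Smith normal form diag(1,1,1,1,1,1,1,1,1).

Boundary ∂_2: C_2 → C_1 maps a triangle to the signed sum of its edges. For instance
  ∂[5,6,10] = [6,10] − [5,10] + [5,6],
  ∂[5,6,8] = [6,8] − [5,8] + [5,6].
This gives a 30×20 integer matrix of rank 20; reducing to Smith normal form yields diagonal entries (1,1,1,1,1,1,1,1,1,1,1,1,1,1,1,1,1,1,1,2).

Now H_k = ker ∂_k / im ∂_{k+1}, so:

  H_0: rank C_0 − rank ∂_1 = 10 − 9 = 1, and the invariant factors of ∂_1 are all 1, so H_0 = Z.
  H_1: rank ker ∂_1 − rank ∂_2 = (30 − 9) − 20 = 1, and ∂_2 has invariant factor 2 > 1, so H_1 = Z × Z/2.
  H_2: rank ker ∂_2 − rank ∂_3 = (20 − 20) − 0 = 0, and there is no ∂_3, so H_2 = 0.

As a check, the Euler characteristic is 10 − 30 + 20 = 0, which agrees with 1 − 1 + 0 = 0.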